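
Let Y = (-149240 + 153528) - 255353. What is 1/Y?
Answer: -1/251065 ≈ -3.9830e-6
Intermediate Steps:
Y = -251065 (Y = 4288 - 255353 = -251065)
1/Y = 1/(-251065) = -1/251065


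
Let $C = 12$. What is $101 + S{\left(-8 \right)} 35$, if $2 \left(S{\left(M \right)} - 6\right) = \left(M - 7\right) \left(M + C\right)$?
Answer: $-739$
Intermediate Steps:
$S{\left(M \right)} = 6 + \frac{\left(-7 + M\right) \left(12 + M\right)}{2}$ ($S{\left(M \right)} = 6 + \frac{\left(M - 7\right) \left(M + 12\right)}{2} = 6 + \frac{\left(-7 + M\right) \left(12 + M\right)}{2}$)
$101 + S{\left(-8 \right)} 35 = 101 + \left(-36 + \frac{\left(-8\right)^{2}}{2} + \frac{5}{2} \left(-8\right)\right) 35 = 101 + \left(-36 + \frac{1}{2} \cdot 64 - 20\right) 35 = 101 + \left(-36 + 32 - 20\right) 35 = 101 - 840 = -739$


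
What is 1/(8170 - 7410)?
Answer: 1/760 ≈ 0.0013158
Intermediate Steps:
1/(8170 - 7410) = 1/760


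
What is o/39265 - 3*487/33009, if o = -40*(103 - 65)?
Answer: -7169323/86406559 ≈ -0.082972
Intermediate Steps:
o = -1520 (o = -40*38 = -1520)
o/39265 - 3*487/33009 = -1520/39265 - 3*487/33009 = -1520*1/39265 - 1461*1/33009 = -304/7853 - 487/11003 = -7169323/86406559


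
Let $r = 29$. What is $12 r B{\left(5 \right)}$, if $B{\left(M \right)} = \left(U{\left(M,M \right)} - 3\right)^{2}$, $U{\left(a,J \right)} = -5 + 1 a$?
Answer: $3132$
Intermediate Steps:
$U{\left(a,J \right)} = -5 + a$
$B{\left(M \right)} = \left(-8 + M\right)^{2}$ ($B{\left(M \right)} = \left(\left(-5 + M\right) - 3\right)^{2} = \left(-8 + M\right)^{2}$)
$12 r B{\left(5 \right)} = 12 \cdot 29 \left(-8 + 5\right)^{2} = 348 \left(-3\right)^{2} = 348 \cdot 9 = 3132$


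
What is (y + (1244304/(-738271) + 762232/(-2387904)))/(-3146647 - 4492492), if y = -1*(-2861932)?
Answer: -630669301443912175/1683399127360232472 ≈ -0.37464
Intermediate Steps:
y = 2861932
(y + (1244304/(-738271) + 762232/(-2387904)))/(-3146647 - 4492492) = (2861932 + (1244304/(-738271) + 762232/(-2387904)))/(-3146647 - 4492492) = (2861932 + (1244304*(-1/738271) + 762232*(-1/2387904)))/(-7639139) = (2861932 + (-1244304/738271 - 95279/298488))*(-1/7639139) = (2861932 - 441751534961/220365034248)*(-1/7639139) = (630669301443912175/220365034248)*(-1/7639139) = -630669301443912175/1683399127360232472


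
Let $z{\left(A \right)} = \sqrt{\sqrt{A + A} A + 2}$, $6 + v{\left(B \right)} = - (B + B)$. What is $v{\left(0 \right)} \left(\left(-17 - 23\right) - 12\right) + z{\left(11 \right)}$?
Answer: $312 + \sqrt{2 + 11 \sqrt{22}} \approx 319.32$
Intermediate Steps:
$v{\left(B \right)} = -6 - 2 B$ ($v{\left(B \right)} = -6 - \left(B + B\right) = -6 - 2 B$)
$z{\left(A \right)} = \sqrt{2 + \sqrt{2} A^{\frac{3}{2}}}$ ($z{\left(A \right)} = \sqrt{\sqrt{2 A} A + 2} = \sqrt{\sqrt{2} \sqrt{A} A + 2} = \sqrt{\sqrt{2} A^{\frac{3}{2}} + 2} = \sqrt{2 + \sqrt{2} A^{\frac{3}{2}}}$)
$v{\left(0 \right)} \left(\left(-17 - 23\right) - 12\right) + z{\left(11 \right)} = \left(-6 - 0\right) \left(\left(-17 - 23\right) - 12\right) + \sqrt{2 + \sqrt{2} \cdot 11^{\frac{3}{2}}} = \left(-6 + 0\right) \left(-40 - 12\right) + \sqrt{2 + \sqrt{2} \cdot 11 \sqrt{11}} = \left(-6\right) \left(-52\right) + \sqrt{2 + 11 \sqrt{22}} = 312 + \sqrt{2 + 11 \sqrt{22}}$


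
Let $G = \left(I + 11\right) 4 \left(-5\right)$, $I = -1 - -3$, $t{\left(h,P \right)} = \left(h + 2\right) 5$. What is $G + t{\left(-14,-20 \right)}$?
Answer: $-320$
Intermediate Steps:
$t{\left(h,P \right)} = 10 + 5 h$ ($t{\left(h,P \right)} = \left(2 + h\right) 5 = 10 + 5 h$)
$I = 2$ ($I = -1 + 3 = 2$)
$G = -260$ ($G = \left(2 + 11\right) 4 \left(-5\right) = 13 \left(-20\right) = -260$)
$G + t{\left(-14,-20 \right)} = -260 + \left(10 + 5 \left(-14\right)\right) = -260 + \left(10 - 70\right) = -260 - 60 = -320$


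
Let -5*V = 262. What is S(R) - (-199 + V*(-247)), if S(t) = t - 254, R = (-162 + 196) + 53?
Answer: -64554/5 ≈ -12911.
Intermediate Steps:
V = -262/5 (V = -⅕*262 = -262/5 ≈ -52.400)
R = 87 (R = 34 + 53 = 87)
S(t) = -254 + t
S(R) - (-199 + V*(-247)) = (-254 + 87) - (-199 - 262/5*(-247)) = -167 - (-199 + 64714/5) = -167 - 1*63719/5 = -167 - 63719/5 = -64554/5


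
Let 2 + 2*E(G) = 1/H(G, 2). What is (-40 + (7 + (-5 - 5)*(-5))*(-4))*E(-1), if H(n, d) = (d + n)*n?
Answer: 402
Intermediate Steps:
H(n, d) = n*(d + n)
E(G) = -1 + 1/(2*G*(2 + G)) (E(G) = -1 + 1/(2*((G*(2 + G)))) = -1 + (1/(G*(2 + G)))/2 = -1 + 1/(2*G*(2 + G)))
(-40 + (7 + (-5 - 5)*(-5))*(-4))*E(-1) = (-40 + (7 + (-5 - 5)*(-5))*(-4))*((½ - 1*(-1)*(2 - 1))/((-1)*(2 - 1))) = (-40 + (7 - 10*(-5))*(-4))*(-1*(½ - 1*(-1)*1)/1) = (-40 + (7 + 50)*(-4))*(-1*1*(½ + 1)) = (-40 + 57*(-4))*(-1*1*3/2) = (-40 - 228)*(-3/2) = -268*(-3/2) = 402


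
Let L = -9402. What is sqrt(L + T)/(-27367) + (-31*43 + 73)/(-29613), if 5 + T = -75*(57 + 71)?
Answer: 420/9871 - I*sqrt(19007)/27367 ≈ 0.042549 - 0.0050377*I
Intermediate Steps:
T = -9605 (T = -5 - 75*(57 + 71) = -5 - 75*128 = -5 - 9600 = -9605)
sqrt(L + T)/(-27367) + (-31*43 + 73)/(-29613) = sqrt(-9402 - 9605)/(-27367) + (-31*43 + 73)/(-29613) = sqrt(-19007)*(-1/27367) + (-1333 + 73)*(-1/29613) = (I*sqrt(19007))*(-1/27367) - 1260*(-1/29613) = -I*sqrt(19007)/27367 + 420/9871 = 420/9871 - I*sqrt(19007)/27367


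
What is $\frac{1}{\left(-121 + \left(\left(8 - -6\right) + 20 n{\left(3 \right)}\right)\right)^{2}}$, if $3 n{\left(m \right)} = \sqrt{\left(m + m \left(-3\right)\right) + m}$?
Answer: $\frac{9}{\left(321 - 20 i \sqrt{3}\right)^{2}} \approx 8.4351 \cdot 10^{-5} + 1.842 \cdot 10^{-5} i$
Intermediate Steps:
$n{\left(m \right)} = \frac{\sqrt{- m}}{3}$ ($n{\left(m \right)} = \frac{\sqrt{\left(m + m \left(-3\right)\right) + m}}{3} = \frac{\sqrt{\left(m - 3 m\right) + m}}{3} = \frac{\sqrt{- 2 m + m}}{3} = \frac{\sqrt{- m}}{3}$)
$\frac{1}{\left(-121 + \left(\left(8 - -6\right) + 20 n{\left(3 \right)}\right)\right)^{2}} = \frac{1}{\left(-121 + \left(\left(8 - -6\right) + 20 \frac{\sqrt{\left(-1\right) 3}}{3}\right)\right)^{2}} = \frac{1}{\left(-121 + \left(\left(8 + 6\right) + 20 \frac{\sqrt{-3}}{3}\right)\right)^{2}} = \frac{1}{\left(-121 + \left(14 + 20 \frac{i \sqrt{3}}{3}\right)\right)^{2}} = \frac{1}{\left(-121 + \left(14 + \frac{20 i \sqrt{3}}{3}\right)\right)^{2}} = \frac{1}{\left(-107 + \frac{20 i \sqrt{3}}{3}\right)^{2}}$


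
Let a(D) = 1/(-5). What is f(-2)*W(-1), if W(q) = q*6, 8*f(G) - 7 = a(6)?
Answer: -51/10 ≈ -5.1000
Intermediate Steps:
a(D) = -1/5
f(G) = 17/20 (f(G) = 7/8 + (1/8)*(-1/5) = 7/8 - 1/40 = 17/20)
W(q) = 6*q
f(-2)*W(-1) = 17*(6*(-1))/20 = (17/20)*(-6) = -51/10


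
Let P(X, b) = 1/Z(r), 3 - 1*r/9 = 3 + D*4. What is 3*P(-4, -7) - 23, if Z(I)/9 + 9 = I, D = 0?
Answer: -622/27 ≈ -23.037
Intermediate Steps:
r = 0 (r = 27 - 9*(3 + 0*4) = 27 - 9*(3 + 0) = 27 - 9*3 = 27 - 27 = 0)
Z(I) = -81 + 9*I
P(X, b) = -1/81 (P(X, b) = 1/(-81 + 9*0) = 1/(-81 + 0) = 1/(-81) = -1/81)
3*P(-4, -7) - 23 = 3*(-1/81) - 23 = -1/27 - 23 = -622/27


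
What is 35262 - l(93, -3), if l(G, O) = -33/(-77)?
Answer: 246831/7 ≈ 35262.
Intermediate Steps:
l(G, O) = 3/7 (l(G, O) = -33*(-1/77) = 3/7)
35262 - l(93, -3) = 35262 - 1*3/7 = 35262 - 3/7 = 246831/7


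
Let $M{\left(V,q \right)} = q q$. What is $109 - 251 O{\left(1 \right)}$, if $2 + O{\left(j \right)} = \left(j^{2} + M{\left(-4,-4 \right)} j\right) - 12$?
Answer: $-644$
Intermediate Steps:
$M{\left(V,q \right)} = q^{2}$
$O{\left(j \right)} = -14 + j^{2} + 16 j$ ($O{\left(j \right)} = -2 - \left(12 - j^{2} - \left(-4\right)^{2} j\right) = -2 - \left(12 - j^{2} - 16 j\right) = -2 + \left(-12 + j^{2} + 16 j\right) = -14 + j^{2} + 16 j$)
$109 - 251 O{\left(1 \right)} = 109 - 251 \left(-14 + 1^{2} + 16 \cdot 1\right) = 109 - 251 \left(-14 + 1 + 16\right) = 109 - 753 = -644$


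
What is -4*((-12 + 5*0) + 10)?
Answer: 8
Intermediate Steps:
-4*((-12 + 5*0) + 10) = -4*((-12 + 0) + 10) = -4*(-12 + 10) = -4*(-2) = 8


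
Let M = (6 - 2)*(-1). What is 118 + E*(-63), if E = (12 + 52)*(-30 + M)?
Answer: 137206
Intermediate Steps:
M = -4 (M = 4*(-1) = -4)
E = -2176 (E = (12 + 52)*(-30 - 4) = 64*(-34) = -2176)
118 + E*(-63) = 118 - 2176*(-63) = 118 + 137088 = 137206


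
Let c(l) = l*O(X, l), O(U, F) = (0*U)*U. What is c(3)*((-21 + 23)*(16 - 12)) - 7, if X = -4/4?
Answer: -7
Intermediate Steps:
X = -1 (X = -4*¼ = -1)
O(U, F) = 0 (O(U, F) = 0*U = 0)
c(l) = 0 (c(l) = l*0 = 0)
c(3)*((-21 + 23)*(16 - 12)) - 7 = 0*((-21 + 23)*(16 - 12)) - 7 = 0*(2*4) - 7 = 0*8 - 7 = 0 - 7 = -7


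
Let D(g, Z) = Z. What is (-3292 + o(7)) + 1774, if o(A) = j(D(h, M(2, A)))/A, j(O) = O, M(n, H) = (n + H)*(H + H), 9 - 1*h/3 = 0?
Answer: -1500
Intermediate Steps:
h = 27 (h = 27 - 3*0 = 27 + 0 = 27)
M(n, H) = 2*H*(H + n) (M(n, H) = (H + n)*(2*H) = 2*H*(H + n))
o(A) = 4 + 2*A (o(A) = (2*A*(A + 2))/A = (2*A*(2 + A))/A = 4 + 2*A)
(-3292 + o(7)) + 1774 = (-3292 + (4 + 2*7)) + 1774 = (-3292 + (4 + 14)) + 1774 = (-3292 + 18) + 1774 = -3274 + 1774 = -1500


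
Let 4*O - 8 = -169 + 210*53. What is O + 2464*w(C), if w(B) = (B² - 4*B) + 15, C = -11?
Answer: 1785049/4 ≈ 4.4626e+5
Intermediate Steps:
w(B) = 15 + B² - 4*B
O = 10969/4 (O = 2 + (-169 + 210*53)/4 = 2 + (-169 + 11130)/4 = 2 + (¼)*10961 = 2 + 10961/4 = 10969/4 ≈ 2742.3)
O + 2464*w(C) = 10969/4 + 2464*(15 + (-11)² - 4*(-11)) = 10969/4 + 2464*(15 + 121 + 44) = 10969/4 + 2464*180 = 10969/4 + 443520 = 1785049/4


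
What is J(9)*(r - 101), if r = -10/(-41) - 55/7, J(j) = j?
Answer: -280548/287 ≈ -977.52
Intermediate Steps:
r = -2185/287 (r = -10*(-1/41) - 55*1/7 = 10/41 - 55/7 = -2185/287 ≈ -7.6132)
J(9)*(r - 101) = 9*(-2185/287 - 101) = 9*(-31172/287) = -280548/287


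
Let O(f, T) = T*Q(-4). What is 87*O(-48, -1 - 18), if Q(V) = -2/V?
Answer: -1653/2 ≈ -826.50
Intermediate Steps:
Q(V) = -2/V
O(f, T) = T/2 (O(f, T) = T*(-2/(-4)) = T*(-2*(-¼)) = T*(½) = T/2)
87*O(-48, -1 - 18) = 87*((-1 - 18)/2) = 87*((½)*(-19)) = 87*(-19/2) = -1653/2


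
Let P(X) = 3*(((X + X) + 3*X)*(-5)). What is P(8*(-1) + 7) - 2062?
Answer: -1987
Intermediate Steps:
P(X) = -75*X (P(X) = 3*((2*X + 3*X)*(-5)) = 3*((5*X)*(-5)) = 3*(-25*X) = -75*X)
P(8*(-1) + 7) - 2062 = -75*(8*(-1) + 7) - 2062 = -75*(-8 + 7) - 2062 = -75*(-1) - 2062 = 75 - 2062 = -1987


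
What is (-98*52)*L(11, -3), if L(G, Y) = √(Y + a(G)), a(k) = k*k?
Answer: -5096*√118 ≈ -55357.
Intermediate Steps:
a(k) = k²
L(G, Y) = √(Y + G²)
(-98*52)*L(11, -3) = (-98*52)*√(-3 + 11²) = -5096*√(-3 + 121) = -5096*√118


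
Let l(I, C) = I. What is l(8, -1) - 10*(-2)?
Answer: 28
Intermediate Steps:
l(8, -1) - 10*(-2) = 8 - 10*(-2) = 8 + 20 = 28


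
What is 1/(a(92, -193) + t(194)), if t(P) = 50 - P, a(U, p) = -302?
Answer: -1/446 ≈ -0.0022422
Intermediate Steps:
1/(a(92, -193) + t(194)) = 1/(-302 + (50 - 1*194)) = 1/(-302 + (50 - 194)) = 1/(-302 - 144) = 1/(-446) = -1/446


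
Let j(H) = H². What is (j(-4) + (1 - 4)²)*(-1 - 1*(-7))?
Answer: 150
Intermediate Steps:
(j(-4) + (1 - 4)²)*(-1 - 1*(-7)) = ((-4)² + (1 - 4)²)*(-1 - 1*(-7)) = (16 + (-3)²)*(-1 + 7) = (16 + 9)*6 = 25*6 = 150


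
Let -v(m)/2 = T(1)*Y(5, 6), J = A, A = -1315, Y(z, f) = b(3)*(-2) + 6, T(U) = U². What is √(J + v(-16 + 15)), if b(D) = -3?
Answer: I*√1339 ≈ 36.592*I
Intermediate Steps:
Y(z, f) = 12 (Y(z, f) = -3*(-2) + 6 = 6 + 6 = 12)
J = -1315
v(m) = -24 (v(m) = -2*1²*12 = -2*12 = -24)
√(J + v(-16 + 15)) = √(-1315 - 24) = √(-1339) = I*√1339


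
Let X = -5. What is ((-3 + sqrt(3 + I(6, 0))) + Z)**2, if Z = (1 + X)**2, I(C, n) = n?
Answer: (13 + sqrt(3))**2 ≈ 217.03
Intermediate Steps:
Z = 16 (Z = (1 - 5)**2 = (-4)**2 = 16)
((-3 + sqrt(3 + I(6, 0))) + Z)**2 = ((-3 + sqrt(3 + 0)) + 16)**2 = ((-3 + sqrt(3)) + 16)**2 = (13 + sqrt(3))**2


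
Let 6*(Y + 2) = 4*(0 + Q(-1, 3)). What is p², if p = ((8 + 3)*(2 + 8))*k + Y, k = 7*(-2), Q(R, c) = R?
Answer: 21418384/9 ≈ 2.3798e+6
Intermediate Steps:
Y = -8/3 (Y = -2 + (4*(0 - 1))/6 = -2 + (4*(-1))/6 = -2 + (⅙)*(-4) = -2 - ⅔ = -8/3 ≈ -2.6667)
k = -14
p = -4628/3 (p = ((8 + 3)*(2 + 8))*(-14) - 8/3 = (11*10)*(-14) - 8/3 = 110*(-14) - 8/3 = -1540 - 8/3 = -4628/3 ≈ -1542.7)
p² = (-4628/3)² = 21418384/9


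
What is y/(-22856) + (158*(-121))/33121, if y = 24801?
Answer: -114399539/68819416 ≈ -1.6623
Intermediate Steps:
y/(-22856) + (158*(-121))/33121 = 24801/(-22856) + (158*(-121))/33121 = 24801*(-1/22856) - 19118*1/33121 = -24801/22856 - 1738/3011 = -114399539/68819416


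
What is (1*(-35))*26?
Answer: -910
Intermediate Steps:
(1*(-35))*26 = -35*26 = -910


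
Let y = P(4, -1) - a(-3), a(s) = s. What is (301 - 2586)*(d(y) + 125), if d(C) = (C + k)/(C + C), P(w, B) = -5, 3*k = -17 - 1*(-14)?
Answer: -1149355/4 ≈ -2.8734e+5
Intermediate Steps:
k = -1 (k = (-17 - 1*(-14))/3 = (-17 + 14)/3 = (⅓)*(-3) = -1)
y = -2 (y = -5 - 1*(-3) = -5 + 3 = -2)
d(C) = (-1 + C)/(2*C) (d(C) = (C - 1)/(C + C) = (-1 + C)/((2*C)) = (-1 + C)*(1/(2*C)) = (-1 + C)/(2*C))
(301 - 2586)*(d(y) + 125) = (301 - 2586)*((½)*(-1 - 2)/(-2) + 125) = -2285*((½)*(-½)*(-3) + 125) = -2285*(¾ + 125) = -2285*503/4 = -1149355/4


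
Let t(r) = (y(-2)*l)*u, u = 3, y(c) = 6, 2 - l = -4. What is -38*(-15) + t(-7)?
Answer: 678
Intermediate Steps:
l = 6 (l = 2 - 1*(-4) = 2 + 4 = 6)
t(r) = 108 (t(r) = (6*6)*3 = 36*3 = 108)
-38*(-15) + t(-7) = -38*(-15) + 108 = 570 + 108 = 678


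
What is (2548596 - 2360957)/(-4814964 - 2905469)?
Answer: -187639/7720433 ≈ -0.024304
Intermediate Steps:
(2548596 - 2360957)/(-4814964 - 2905469) = 187639/(-7720433) = 187639*(-1/7720433) = -187639/7720433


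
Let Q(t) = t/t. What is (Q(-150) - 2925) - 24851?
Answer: -27775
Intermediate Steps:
Q(t) = 1
(Q(-150) - 2925) - 24851 = (1 - 2925) - 24851 = -2924 - 24851 = -27775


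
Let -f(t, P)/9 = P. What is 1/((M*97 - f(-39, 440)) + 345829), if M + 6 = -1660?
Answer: 1/188187 ≈ 5.3139e-6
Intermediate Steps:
M = -1666 (M = -6 - 1660 = -1666)
f(t, P) = -9*P
1/((M*97 - f(-39, 440)) + 345829) = 1/((-1666*97 - (-9)*440) + 345829) = 1/((-161602 - 1*(-3960)) + 345829) = 1/((-161602 + 3960) + 345829) = 1/(-157642 + 345829) = 1/188187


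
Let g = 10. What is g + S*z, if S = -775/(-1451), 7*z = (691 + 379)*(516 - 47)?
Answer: 55574260/1451 ≈ 38301.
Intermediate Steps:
z = 71690 (z = ((691 + 379)*(516 - 47))/7 = (1070*469)/7 = (⅐)*501830 = 71690)
S = 775/1451 (S = -775*(-1/1451) = 775/1451 ≈ 0.53411)
g + S*z = 10 + (775/1451)*71690 = 10 + 55559750/1451 = 55574260/1451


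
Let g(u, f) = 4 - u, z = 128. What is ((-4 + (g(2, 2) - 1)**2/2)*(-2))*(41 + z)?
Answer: 1183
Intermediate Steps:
((-4 + (g(2, 2) - 1)**2/2)*(-2))*(41 + z) = ((-4 + ((4 - 1*2) - 1)**2/2)*(-2))*(41 + 128) = ((-4 + ((4 - 2) - 1)**2*(1/2))*(-2))*169 = ((-4 + (2 - 1)**2*(1/2))*(-2))*169 = ((-4 + 1**2*(1/2))*(-2))*169 = ((-4 + 1*(1/2))*(-2))*169 = ((-4 + 1/2)*(-2))*169 = -7/2*(-2)*169 = 7*169 = 1183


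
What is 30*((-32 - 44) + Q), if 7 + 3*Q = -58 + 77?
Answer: -2160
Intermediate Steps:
Q = 4 (Q = -7/3 + (-58 + 77)/3 = -7/3 + (⅓)*19 = -7/3 + 19/3 = 4)
30*((-32 - 44) + Q) = 30*((-32 - 44) + 4) = 30*(-76 + 4) = 30*(-72) = -2160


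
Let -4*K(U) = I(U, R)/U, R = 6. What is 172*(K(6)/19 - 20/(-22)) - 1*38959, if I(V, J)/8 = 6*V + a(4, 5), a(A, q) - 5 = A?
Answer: -8138131/209 ≈ -38938.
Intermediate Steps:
a(A, q) = 5 + A
I(V, J) = 72 + 48*V (I(V, J) = 8*(6*V + (5 + 4)) = 8*(6*V + 9) = 8*(9 + 6*V) = 72 + 48*V)
K(U) = -(72 + 48*U)/(4*U)
172*(K(6)/19 - 20/(-22)) - 1*38959 = 172*((-12 - 18/6)/19 - 20/(-22)) - 1*38959 = 172*((-12 - 18*1/6)*(1/19) - 20*(-1/22)) - 38959 = 172*((-12 - 3)*(1/19) + 10/11) - 38959 = 172*(-15*1/19 + 10/11) - 38959 = 172*(-15/19 + 10/11) - 38959 = 172*(25/209) - 38959 = 4300/209 - 38959 = -8138131/209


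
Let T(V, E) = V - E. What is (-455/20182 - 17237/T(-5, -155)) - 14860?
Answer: -11333405846/756825 ≈ -14975.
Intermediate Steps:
(-455/20182 - 17237/T(-5, -155)) - 14860 = (-455/20182 - 17237/(-5 - 1*(-155))) - 14860 = (-455*1/20182 - 17237/(-5 + 155)) - 14860 = (-455/20182 - 17237/150) - 14860 = -86986346/756825 - 14860 = -11333405846/756825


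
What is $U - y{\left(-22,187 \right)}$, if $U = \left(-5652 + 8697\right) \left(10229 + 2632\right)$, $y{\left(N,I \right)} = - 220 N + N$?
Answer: $39156927$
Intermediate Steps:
$y{\left(N,I \right)} = - 219 N$
$U = 39161745$ ($U = 3045 \cdot 12861 = 39161745$)
$U - y{\left(-22,187 \right)} = 39161745 - \left(-219\right) \left(-22\right) = 39161745 - 4818 = 39156927$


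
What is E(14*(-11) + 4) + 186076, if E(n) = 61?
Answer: 186137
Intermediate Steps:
E(14*(-11) + 4) + 186076 = 61 + 186076 = 186137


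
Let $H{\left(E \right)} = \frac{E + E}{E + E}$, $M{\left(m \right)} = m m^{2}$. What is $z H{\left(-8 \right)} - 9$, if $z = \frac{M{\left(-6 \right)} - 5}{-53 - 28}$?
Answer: $- \frac{508}{81} \approx -6.2716$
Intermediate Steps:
$M{\left(m \right)} = m^{3}$
$H{\left(E \right)} = 1$ ($H{\left(E \right)} = \frac{2 E}{2 E} = 2 E \frac{1}{2 E} = 1$)
$z = \frac{221}{81}$ ($z = \frac{\left(-6\right)^{3} - 5}{-53 - 28} = \frac{-216 - 5}{-81} = \left(-221\right) \left(- \frac{1}{81}\right) = \frac{221}{81} \approx 2.7284$)
$z H{\left(-8 \right)} - 9 = \frac{221}{81} \cdot 1 - 9 = \frac{221}{81} - 9 = - \frac{508}{81}$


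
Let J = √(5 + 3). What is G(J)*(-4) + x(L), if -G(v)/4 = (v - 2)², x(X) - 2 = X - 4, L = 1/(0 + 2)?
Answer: 381/2 - 128*√2 ≈ 9.4807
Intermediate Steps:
J = 2*√2 (J = √8 = 2*√2 ≈ 2.8284)
L = ½ (L = 1/2 = ½ ≈ 0.50000)
x(X) = -2 + X (x(X) = 2 + (X - 4) = 2 + (-4 + X) = -2 + X)
G(v) = -4*(-2 + v)² (G(v) = -4*(v - 2)² = -4*(-2 + v)²)
G(J)*(-4) + x(L) = -4*(-2 + 2*√2)²*(-4) + (-2 + ½) = 16*(-2 + 2*√2)² - 3/2 = -3/2 + 16*(-2 + 2*√2)²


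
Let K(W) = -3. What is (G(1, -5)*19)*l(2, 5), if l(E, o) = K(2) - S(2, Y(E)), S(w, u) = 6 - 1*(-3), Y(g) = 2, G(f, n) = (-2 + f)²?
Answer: -228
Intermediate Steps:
S(w, u) = 9 (S(w, u) = 6 + 3 = 9)
l(E, o) = -12 (l(E, o) = -3 - 1*9 = -3 - 9 = -12)
(G(1, -5)*19)*l(2, 5) = ((-2 + 1)²*19)*(-12) = ((-1)²*19)*(-12) = (1*19)*(-12) = 19*(-12) = -228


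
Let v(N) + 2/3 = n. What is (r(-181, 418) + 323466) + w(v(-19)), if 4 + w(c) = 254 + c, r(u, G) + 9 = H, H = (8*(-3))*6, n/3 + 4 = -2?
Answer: 970633/3 ≈ 3.2354e+5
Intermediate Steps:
n = -18 (n = -12 + 3*(-2) = -12 - 6 = -18)
H = -144 (H = -24*6 = -144)
v(N) = -56/3 (v(N) = -2/3 - 18 = -56/3)
r(u, G) = -153 (r(u, G) = -9 - 144 = -153)
w(c) = 250 + c (w(c) = -4 + (254 + c) = 250 + c)
(r(-181, 418) + 323466) + w(v(-19)) = (-153 + 323466) + (250 - 56/3) = 323313 + 694/3 = 970633/3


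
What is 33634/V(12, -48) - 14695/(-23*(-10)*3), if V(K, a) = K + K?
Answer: 126971/92 ≈ 1380.1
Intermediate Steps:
V(K, a) = 2*K
33634/V(12, -48) - 14695/(-23*(-10)*3) = 33634/((2*12)) - 14695/(-23*(-10)*3) = 33634/24 - 14695/(230*3) = 33634*(1/24) - 14695/690 = 16817/12 - 14695*1/690 = 16817/12 - 2939/138 = 126971/92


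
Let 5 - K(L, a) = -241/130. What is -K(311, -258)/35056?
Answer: -891/4557280 ≈ -0.00019551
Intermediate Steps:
K(L, a) = 891/130 (K(L, a) = 5 - (-241)/130 = 5 - 1*(-241/130) = 5 + 241/130 = 891/130)
-K(311, -258)/35056 = -891/(130*35056) = -1*891/4557280 = -891/4557280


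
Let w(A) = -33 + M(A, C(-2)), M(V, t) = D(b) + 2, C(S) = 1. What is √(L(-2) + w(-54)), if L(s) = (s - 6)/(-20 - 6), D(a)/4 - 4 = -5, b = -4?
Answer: I*√5863/13 ≈ 5.89*I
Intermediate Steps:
D(a) = -4 (D(a) = 16 + 4*(-5) = 16 - 20 = -4)
M(V, t) = -2 (M(V, t) = -4 + 2 = -2)
L(s) = 3/13 - s/26 (L(s) = (-6 + s)/(-26) = (-6 + s)*(-1/26) = 3/13 - s/26)
w(A) = -35 (w(A) = -33 - 2 = -35)
√(L(-2) + w(-54)) = √((3/13 - 1/26*(-2)) - 35) = √((3/13 + 1/13) - 35) = √(4/13 - 35) = √(-451/13) = I*√5863/13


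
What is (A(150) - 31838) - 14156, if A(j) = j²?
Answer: -23494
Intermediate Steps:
(A(150) - 31838) - 14156 = (150² - 31838) - 14156 = (22500 - 31838) - 14156 = -9338 - 14156 = -23494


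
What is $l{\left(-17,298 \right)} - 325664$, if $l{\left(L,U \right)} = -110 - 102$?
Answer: $-325876$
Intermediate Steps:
$l{\left(L,U \right)} = -212$ ($l{\left(L,U \right)} = -110 - 102 = -212$)
$l{\left(-17,298 \right)} - 325664 = -212 - 325664 = -325876$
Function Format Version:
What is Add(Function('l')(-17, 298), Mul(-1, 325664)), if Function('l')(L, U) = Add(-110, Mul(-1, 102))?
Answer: -325876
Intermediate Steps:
Function('l')(L, U) = -212 (Function('l')(L, U) = Add(-110, -102) = -212)
Add(Function('l')(-17, 298), Mul(-1, 325664)) = Add(-212, Mul(-1, 325664)) = Add(-212, -325664) = -325876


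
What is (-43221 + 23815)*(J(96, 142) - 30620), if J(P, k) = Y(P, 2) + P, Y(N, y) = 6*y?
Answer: 592115872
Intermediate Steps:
J(P, k) = 12 + P (J(P, k) = 6*2 + P = 12 + P)
(-43221 + 23815)*(J(96, 142) - 30620) = (-43221 + 23815)*((12 + 96) - 30620) = -19406*(108 - 30620) = -19406*(-30512) = 592115872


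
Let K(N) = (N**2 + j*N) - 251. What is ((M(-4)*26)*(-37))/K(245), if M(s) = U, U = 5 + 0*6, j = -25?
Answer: -4810/53649 ≈ -0.089657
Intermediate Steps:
K(N) = -251 + N**2 - 25*N (K(N) = (N**2 - 25*N) - 251 = -251 + N**2 - 25*N)
U = 5 (U = 5 + 0 = 5)
M(s) = 5
((M(-4)*26)*(-37))/K(245) = ((5*26)*(-37))/(-251 + 245**2 - 25*245) = (130*(-37))/(-251 + 60025 - 6125) = -4810/53649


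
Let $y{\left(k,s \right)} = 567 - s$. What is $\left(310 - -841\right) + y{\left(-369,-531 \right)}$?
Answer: $2249$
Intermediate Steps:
$\left(310 - -841\right) + y{\left(-369,-531 \right)} = \left(310 - -841\right) + \left(567 - -531\right) = \left(310 + 841\right) + \left(567 + 531\right) = 1151 + 1098 = 2249$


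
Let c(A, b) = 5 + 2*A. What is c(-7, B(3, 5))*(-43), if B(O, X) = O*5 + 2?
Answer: 387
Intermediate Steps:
B(O, X) = 2 + 5*O (B(O, X) = 5*O + 2 = 2 + 5*O)
c(-7, B(3, 5))*(-43) = (5 + 2*(-7))*(-43) = (5 - 14)*(-43) = -9*(-43) = 387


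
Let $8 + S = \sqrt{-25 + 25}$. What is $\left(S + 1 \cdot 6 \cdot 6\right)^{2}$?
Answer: $784$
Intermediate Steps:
$S = -8$ ($S = -8 + \sqrt{-25 + 25} = -8 + \sqrt{0} = -8 + 0 = -8$)
$\left(S + 1 \cdot 6 \cdot 6\right)^{2} = \left(-8 + 1 \cdot 6 \cdot 6\right)^{2} = \left(-8 + 6 \cdot 6\right)^{2} = \left(-8 + 36\right)^{2} = 28^{2} = 784$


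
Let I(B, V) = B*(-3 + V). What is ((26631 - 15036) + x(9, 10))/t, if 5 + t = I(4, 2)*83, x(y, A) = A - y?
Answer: -11596/337 ≈ -34.409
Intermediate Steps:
t = -337 (t = -5 + (4*(-3 + 2))*83 = -5 + (4*(-1))*83 = -5 - 4*83 = -5 - 332 = -337)
((26631 - 15036) + x(9, 10))/t = ((26631 - 15036) + (10 - 1*9))/(-337) = (11595 + (10 - 9))*(-1/337) = (11595 + 1)*(-1/337) = 11596*(-1/337) = -11596/337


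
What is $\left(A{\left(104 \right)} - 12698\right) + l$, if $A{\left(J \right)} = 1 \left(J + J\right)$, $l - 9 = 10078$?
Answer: $-2403$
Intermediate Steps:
$l = 10087$ ($l = 9 + 10078 = 10087$)
$A{\left(J \right)} = 2 J$ ($A{\left(J \right)} = 1 \cdot 2 J = 2 J$)
$\left(A{\left(104 \right)} - 12698\right) + l = \left(2 \cdot 104 - 12698\right) + 10087 = \left(208 - 12698\right) + 10087 = -12490 + 10087 = -2403$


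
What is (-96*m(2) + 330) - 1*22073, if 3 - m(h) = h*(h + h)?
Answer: -21263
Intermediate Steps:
m(h) = 3 - 2*h² (m(h) = 3 - h*(h + h) = 3 - h*2*h = 3 - 2*h²)
(-96*m(2) + 330) - 1*22073 = (-96*(3 - 2*2²) + 330) - 1*22073 = (-96*(3 - 2*4) + 330) - 22073 = (-96*(3 - 8) + 330) - 22073 = (-96*(-5) + 330) - 22073 = (480 + 330) - 22073 = 810 - 22073 = -21263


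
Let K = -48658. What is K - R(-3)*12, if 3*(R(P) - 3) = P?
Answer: -48682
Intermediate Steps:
R(P) = 3 + P/3
K - R(-3)*12 = -48658 - (3 + (⅓)*(-3))*12 = -48658 - (3 - 1)*12 = -48658 - 2*12 = -48658 - 1*24 = -48658 - 24 = -48682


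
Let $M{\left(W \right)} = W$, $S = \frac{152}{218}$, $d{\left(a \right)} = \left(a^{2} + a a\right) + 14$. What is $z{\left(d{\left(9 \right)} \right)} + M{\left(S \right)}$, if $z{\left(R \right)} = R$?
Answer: $\frac{19260}{109} \approx 176.7$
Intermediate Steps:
$d{\left(a \right)} = 14 + 2 a^{2}$ ($d{\left(a \right)} = \left(a^{2} + a^{2}\right) + 14 = 2 a^{2} + 14 = 14 + 2 a^{2}$)
$S = \frac{76}{109}$ ($S = 152 \cdot \frac{1}{218} = \frac{76}{109} \approx 0.69725$)
$z{\left(d{\left(9 \right)} \right)} + M{\left(S \right)} = \left(14 + 2 \cdot 9^{2}\right) + \frac{76}{109} = \left(14 + 2 \cdot 81\right) + \frac{76}{109} = \left(14 + 162\right) + \frac{76}{109} = 176 + \frac{76}{109} = \frac{19260}{109}$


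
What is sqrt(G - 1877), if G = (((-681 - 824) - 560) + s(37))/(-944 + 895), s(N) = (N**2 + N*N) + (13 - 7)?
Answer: 2*I*sqrt(23163)/7 ≈ 43.484*I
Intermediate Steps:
s(N) = 6 + 2*N**2 (s(N) = (N**2 + N**2) + 6 = 2*N**2 + 6 = 6 + 2*N**2)
G = -97/7 (G = (((-681 - 824) - 560) + (6 + 2*37**2))/(-944 + 895) = ((-1505 - 560) + (6 + 2*1369))/(-49) = (-2065 + (6 + 2738))*(-1/49) = (-2065 + 2744)*(-1/49) = 679*(-1/49) = -97/7 ≈ -13.857)
sqrt(G - 1877) = sqrt(-97/7 - 1877) = sqrt(-13236/7) = 2*I*sqrt(23163)/7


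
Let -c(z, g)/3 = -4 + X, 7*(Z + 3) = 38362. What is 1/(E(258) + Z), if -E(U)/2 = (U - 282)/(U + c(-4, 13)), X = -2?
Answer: 161/881871 ≈ 0.00018257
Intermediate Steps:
Z = 38341/7 (Z = -3 + (⅐)*38362 = -3 + 38362/7 = 38341/7 ≈ 5477.3)
c(z, g) = 18 (c(z, g) = -3*(-4 - 2) = -3*(-6) = 18)
E(U) = -2*(-282 + U)/(18 + U) (E(U) = -2*(U - 282)/(U + 18) = -2*(-282 + U)/(18 + U))
1/(E(258) + Z) = 1/(2*(282 - 1*258)/(18 + 258) + 38341/7) = 1/(2*(282 - 258)/276 + 38341/7) = 1/(2*(1/276)*24 + 38341/7) = 1/(4/23 + 38341/7) = 1/(881871/161) = 161/881871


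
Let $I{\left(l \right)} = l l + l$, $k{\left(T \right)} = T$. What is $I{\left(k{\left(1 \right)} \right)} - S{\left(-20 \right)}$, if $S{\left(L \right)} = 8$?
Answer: $-6$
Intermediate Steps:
$I{\left(l \right)} = l + l^{2}$ ($I{\left(l \right)} = l^{2} + l = l + l^{2}$)
$I{\left(k{\left(1 \right)} \right)} - S{\left(-20 \right)} = 1 \left(1 + 1\right) - 8 = 1 \cdot 2 - 8 = 2 - 8 = -6$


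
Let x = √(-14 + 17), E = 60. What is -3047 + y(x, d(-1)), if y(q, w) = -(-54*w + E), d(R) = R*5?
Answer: -3377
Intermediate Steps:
d(R) = 5*R
x = √3 ≈ 1.7320
y(q, w) = -60 + 54*w (y(q, w) = -(-54*w + 60) = -(60 - 54*w) = -60 + 54*w)
-3047 + y(x, d(-1)) = -3047 + (-60 + 54*(5*(-1))) = -3047 + (-60 + 54*(-5)) = -3047 + (-60 - 270) = -3047 - 330 = -3377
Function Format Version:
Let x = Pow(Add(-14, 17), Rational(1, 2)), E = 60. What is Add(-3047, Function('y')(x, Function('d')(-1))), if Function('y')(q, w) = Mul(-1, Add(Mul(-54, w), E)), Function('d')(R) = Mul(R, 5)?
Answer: -3377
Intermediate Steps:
Function('d')(R) = Mul(5, R)
x = Pow(3, Rational(1, 2)) ≈ 1.7320
Function('y')(q, w) = Add(-60, Mul(54, w)) (Function('y')(q, w) = Mul(-1, Add(Mul(-54, w), 60)) = Mul(-1, Add(60, Mul(-54, w))) = Add(-60, Mul(54, w)))
Add(-3047, Function('y')(x, Function('d')(-1))) = Add(-3047, Add(-60, Mul(54, Mul(5, -1)))) = Add(-3047, Add(-60, Mul(54, -5))) = Add(-3047, Add(-60, -270)) = Add(-3047, -330) = -3377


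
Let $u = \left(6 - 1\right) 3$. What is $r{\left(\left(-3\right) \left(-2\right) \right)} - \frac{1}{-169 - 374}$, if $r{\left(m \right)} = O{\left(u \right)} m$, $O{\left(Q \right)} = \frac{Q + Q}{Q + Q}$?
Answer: $\frac{3259}{543} \approx 6.0018$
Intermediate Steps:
$u = 15$ ($u = 5 \cdot 3 = 15$)
$O{\left(Q \right)} = 1$ ($O{\left(Q \right)} = \frac{2 Q}{2 Q} = 2 Q \frac{1}{2 Q} = 1$)
$r{\left(m \right)} = m$ ($r{\left(m \right)} = 1 m = m$)
$r{\left(\left(-3\right) \left(-2\right) \right)} - \frac{1}{-169 - 374} = \left(-3\right) \left(-2\right) - \frac{1}{-169 - 374} = 6 - \frac{1}{-543} = 6 - - \frac{1}{543} = 6 + \frac{1}{543} = \frac{3259}{543}$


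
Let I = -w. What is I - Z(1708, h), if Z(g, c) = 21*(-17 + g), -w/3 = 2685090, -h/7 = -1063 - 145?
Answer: 8019759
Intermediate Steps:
h = 8456 (h = -7*(-1063 - 145) = -7*(-1208) = 8456)
w = -8055270 (w = -3*2685090 = -8055270)
Z(g, c) = -357 + 21*g
I = 8055270 (I = -1*(-8055270) = 8055270)
I - Z(1708, h) = 8055270 - (-357 + 21*1708) = 8055270 - (-357 + 35868) = 8055270 - 1*35511 = 8055270 - 35511 = 8019759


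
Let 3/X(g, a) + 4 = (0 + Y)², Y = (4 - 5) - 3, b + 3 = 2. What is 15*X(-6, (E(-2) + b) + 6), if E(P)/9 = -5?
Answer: 15/4 ≈ 3.7500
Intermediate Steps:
E(P) = -45 (E(P) = 9*(-5) = -45)
b = -1 (b = -3 + 2 = -1)
Y = -4 (Y = -1 - 3 = -4)
X(g, a) = ¼ (X(g, a) = 3/(-4 + (0 - 4)²) = 3/(-4 + (-4)²) = 3/(-4 + 16) = 3/12 = 3*(1/12) = ¼)
15*X(-6, (E(-2) + b) + 6) = 15*(¼) = 15/4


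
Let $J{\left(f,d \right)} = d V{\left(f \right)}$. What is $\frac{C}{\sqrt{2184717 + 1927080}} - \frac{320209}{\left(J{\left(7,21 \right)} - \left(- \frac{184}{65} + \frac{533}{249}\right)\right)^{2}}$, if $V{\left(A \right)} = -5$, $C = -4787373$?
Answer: $- \frac{83880100433025}{2850201568516} - \frac{1595791 \sqrt{4111797}}{1370599} \approx -2390.4$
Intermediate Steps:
$J{\left(f,d \right)} = - 5 d$ ($J{\left(f,d \right)} = d \left(-5\right) = - 5 d$)
$\frac{C}{\sqrt{2184717 + 1927080}} - \frac{320209}{\left(J{\left(7,21 \right)} - \left(- \frac{184}{65} + \frac{533}{249}\right)\right)^{2}} = - \frac{4787373}{\sqrt{2184717 + 1927080}} - \frac{320209}{\left(\left(-5\right) 21 - \left(- \frac{184}{65} + \frac{533}{249}\right)\right)^{2}} = - \frac{4787373}{\sqrt{4111797}} - \frac{320209}{\left(-105 - - \frac{11171}{16185}\right)^{2}} = - 4787373 \frac{\sqrt{4111797}}{4111797} - \frac{320209}{\left(-105 + \left(\frac{184}{65} - \frac{533}{249}\right)\right)^{2}} = - \frac{1595791 \sqrt{4111797}}{1370599} - \frac{320209}{\left(-105 + \frac{11171}{16185}\right)^{2}} = - \frac{1595791 \sqrt{4111797}}{1370599} - \frac{320209}{\left(- \frac{1688254}{16185}\right)^{2}} = - \frac{1595791 \sqrt{4111797}}{1370599} - \frac{320209}{\frac{2850201568516}{261954225}} = - \frac{1595791 \sqrt{4111797}}{1370599} - \frac{83880100433025}{2850201568516} = - \frac{83880100433025}{2850201568516} - \frac{1595791 \sqrt{4111797}}{1370599}$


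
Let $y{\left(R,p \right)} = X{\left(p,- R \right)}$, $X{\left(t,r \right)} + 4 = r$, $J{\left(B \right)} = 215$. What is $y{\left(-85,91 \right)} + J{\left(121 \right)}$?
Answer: $296$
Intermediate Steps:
$X{\left(t,r \right)} = -4 + r$
$y{\left(R,p \right)} = -4 - R$
$y{\left(-85,91 \right)} + J{\left(121 \right)} = \left(-4 - -85\right) + 215 = \left(-4 + 85\right) + 215 = 81 + 215 = 296$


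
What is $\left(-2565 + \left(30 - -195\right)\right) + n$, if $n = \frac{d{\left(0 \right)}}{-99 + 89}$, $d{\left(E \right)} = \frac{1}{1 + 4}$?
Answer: $- \frac{117001}{50} \approx -2340.0$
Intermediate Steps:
$d{\left(E \right)} = \frac{1}{5}$
$n = - \frac{1}{50}$ ($n = \frac{1}{5 \left(-99 + 89\right)} = \frac{1}{5 \left(-10\right)} = \frac{1}{5} \left(- \frac{1}{10}\right) = - \frac{1}{50} \approx -0.02$)
$\left(-2565 + \left(30 - -195\right)\right) + n = \left(-2565 + \left(30 - -195\right)\right) - \frac{1}{50} = \left(-2565 + \left(30 + 195\right)\right) - \frac{1}{50} = \left(-2565 + 225\right) - \frac{1}{50} = -2340 - \frac{1}{50} = - \frac{117001}{50}$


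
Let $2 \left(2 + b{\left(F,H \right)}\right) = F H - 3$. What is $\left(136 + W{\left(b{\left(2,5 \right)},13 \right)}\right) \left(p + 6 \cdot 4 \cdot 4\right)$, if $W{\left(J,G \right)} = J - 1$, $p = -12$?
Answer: $11466$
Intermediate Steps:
$b{\left(F,H \right)} = - \frac{7}{2} + \frac{F H}{2}$ ($b{\left(F,H \right)} = -2 + \frac{F H - 3}{2} = -2 + \frac{-3 + F H}{2} = -2 + \left(- \frac{3}{2} + \frac{F H}{2}\right) = - \frac{7}{2} + \frac{F H}{2}$)
$W{\left(J,G \right)} = -1 + J$ ($W{\left(J,G \right)} = J - 1 = -1 + J$)
$\left(136 + W{\left(b{\left(2,5 \right)},13 \right)}\right) \left(p + 6 \cdot 4 \cdot 4\right) = \left(136 - \left(\frac{9}{2} - 5\right)\right) \left(-12 + 6 \cdot 4 \cdot 4\right) = \left(136 + \left(-1 + \left(- \frac{7}{2} + 5\right)\right)\right) \left(-12 + 24 \cdot 4\right) = \left(136 + \left(-1 + \frac{3}{2}\right)\right) \left(-12 + 96\right) = \left(136 + \frac{1}{2}\right) 84 = \frac{273}{2} \cdot 84 = 11466$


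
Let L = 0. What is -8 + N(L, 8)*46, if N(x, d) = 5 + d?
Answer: 590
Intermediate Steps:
-8 + N(L, 8)*46 = -8 + (5 + 8)*46 = -8 + 13*46 = -8 + 598 = 590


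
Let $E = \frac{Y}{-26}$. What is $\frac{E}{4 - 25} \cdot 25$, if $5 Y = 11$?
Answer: $\frac{55}{546} \approx 0.10073$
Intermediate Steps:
$Y = \frac{11}{5}$ ($Y = \frac{1}{5} \cdot 11 = \frac{11}{5} \approx 2.2$)
$E = - \frac{11}{130}$ ($E = \frac{11}{5 \left(-26\right)} = \frac{11}{5} \left(- \frac{1}{26}\right) = - \frac{11}{130} \approx -0.084615$)
$\frac{E}{4 - 25} \cdot 25 = - \frac{11}{130 \left(4 - 25\right)} 25 = - \frac{11}{130 \left(-21\right)} 25 = \left(- \frac{11}{130}\right) \left(- \frac{1}{21}\right) 25 = \frac{11}{2730} \cdot 25 = \frac{55}{546}$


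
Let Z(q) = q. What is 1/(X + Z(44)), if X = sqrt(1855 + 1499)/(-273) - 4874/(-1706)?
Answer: 65152787427/3052799982097 + 5093263*sqrt(3354)/3052799982097 ≈ 0.021439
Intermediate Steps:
X = 2437/853 - sqrt(3354)/273 (X = sqrt(3354)*(-1/273) - 4874*(-1/1706) = -sqrt(3354)/273 + 2437/853 = 2437/853 - sqrt(3354)/273 ≈ 2.6448)
1/(X + Z(44)) = 1/((2437/853 - sqrt(3354)/273) + 44) = 1/(39969/853 - sqrt(3354)/273)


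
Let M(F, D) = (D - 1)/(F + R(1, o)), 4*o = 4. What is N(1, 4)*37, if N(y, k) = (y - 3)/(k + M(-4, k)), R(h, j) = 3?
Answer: -74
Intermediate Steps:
o = 1 (o = (¼)*4 = 1)
M(F, D) = (-1 + D)/(3 + F) (M(F, D) = (D - 1)/(F + 3) = (-1 + D)/(3 + F))
N(y, k) = -3 + y (N(y, k) = (y - 3)/(k + (-1 + k)/(3 - 4)) = (-3 + y)/(k + (-1 + k)/(-1)) = (-3 + y)/(k - (-1 + k)) = (-3 + y)/(k + (1 - k)) = (-3 + y)/1 = (-3 + y)*1 = -3 + y)
N(1, 4)*37 = (-3 + 1)*37 = -2*37 = -74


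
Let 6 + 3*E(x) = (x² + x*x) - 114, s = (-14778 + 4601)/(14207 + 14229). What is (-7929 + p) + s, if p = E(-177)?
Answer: 367297635/28436 ≈ 12917.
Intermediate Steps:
s = -10177/28436 ≈ -0.35789
E(x) = -40 + 2*x²/3 (E(x) = -2 + ((x² + x*x) - 114)/3 = -2 + ((x² + x²) - 114)/3 = -2 + (2*x² - 114)/3 = -2 + (-114 + 2*x²)/3 = -2 + (-38 + 2*x²/3) = -40 + 2*x²/3)
p = 20846 (p = -40 + (⅔)*(-177)² = -40 + (⅔)*31329 = -40 + 20886 = 20846)
(-7929 + p) + s = (-7929 + 20846) - 10177/28436 = 12917 - 10177/28436 = 367297635/28436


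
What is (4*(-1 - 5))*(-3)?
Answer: 72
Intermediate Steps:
(4*(-1 - 5))*(-3) = (4*(-6))*(-3) = -24*(-3) = 72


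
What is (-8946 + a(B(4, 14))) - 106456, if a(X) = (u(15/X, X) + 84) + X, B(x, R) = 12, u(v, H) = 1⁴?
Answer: -115305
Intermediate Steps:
u(v, H) = 1
a(X) = 85 + X (a(X) = (1 + 84) + X = 85 + X)
(-8946 + a(B(4, 14))) - 106456 = (-8946 + (85 + 12)) - 106456 = (-8946 + 97) - 106456 = -8849 - 106456 = -115305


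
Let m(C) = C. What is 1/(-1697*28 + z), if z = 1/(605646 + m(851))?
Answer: -606497/28818311451 ≈ -2.1046e-5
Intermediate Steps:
z = 1/606497 (z = 1/(605646 + 851) = 1/606497 ≈ 1.6488e-6)
1/(-1697*28 + z) = 1/(-1697*28 + 1/606497) = 1/(-47516 + 1/606497) = 1/(-28818311451/606497) = -606497/28818311451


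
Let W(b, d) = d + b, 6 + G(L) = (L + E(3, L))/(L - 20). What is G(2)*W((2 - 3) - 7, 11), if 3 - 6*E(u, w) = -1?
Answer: -166/9 ≈ -18.444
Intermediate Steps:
E(u, w) = ⅔ (E(u, w) = ½ - ⅙*(-1) = ½ + ⅙ = ⅔)
G(L) = -6 + (⅔ + L)/(-20 + L) (G(L) = -6 + (L + ⅔)/(L - 20) = -6 + (⅔ + L)/(-20 + L))
W(b, d) = b + d
G(2)*W((2 - 3) - 7, 11) = ((362 - 15*2)/(3*(-20 + 2)))*(((2 - 3) - 7) + 11) = ((⅓)*(362 - 30)/(-18))*((-1 - 7) + 11) = ((⅓)*(-1/18)*332)*(-8 + 11) = -166/27*3 = -166/9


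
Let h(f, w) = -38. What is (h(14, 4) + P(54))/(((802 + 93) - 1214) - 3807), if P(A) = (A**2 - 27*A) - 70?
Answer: -675/2063 ≈ -0.32719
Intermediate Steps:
P(A) = -70 + A**2 - 27*A
(h(14, 4) + P(54))/(((802 + 93) - 1214) - 3807) = (-38 + (-70 + 54**2 - 27*54))/(((802 + 93) - 1214) - 3807) = (-38 + (-70 + 2916 - 1458))/((895 - 1214) - 3807) = (-38 + 1388)/(-319 - 3807) = 1350/(-4126) = 1350*(-1/4126) = -675/2063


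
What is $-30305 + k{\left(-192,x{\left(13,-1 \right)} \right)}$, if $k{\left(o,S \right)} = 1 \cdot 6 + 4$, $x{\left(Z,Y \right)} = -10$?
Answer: $-30295$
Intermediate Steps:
$k{\left(o,S \right)} = 10$ ($k{\left(o,S \right)} = 6 + 4 = 10$)
$-30305 + k{\left(-192,x{\left(13,-1 \right)} \right)} = -30305 + 10 = -30295$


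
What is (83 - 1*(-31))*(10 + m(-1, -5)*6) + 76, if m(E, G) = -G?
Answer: 4636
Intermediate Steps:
(83 - 1*(-31))*(10 + m(-1, -5)*6) + 76 = (83 - 1*(-31))*(10 - 1*(-5)*6) + 76 = (83 + 31)*(10 + 5*6) + 76 = 114*(10 + 30) + 76 = 114*40 + 76 = 4560 + 76 = 4636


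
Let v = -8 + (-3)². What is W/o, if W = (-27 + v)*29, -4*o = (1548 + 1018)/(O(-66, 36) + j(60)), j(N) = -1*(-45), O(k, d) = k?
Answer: -31668/1283 ≈ -24.683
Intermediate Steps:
v = 1 (v = -8 + 9 = 1)
j(N) = 45
o = 1283/42 (o = -(1548 + 1018)/(4*(-66 + 45)) = -1283/(2*(-21)) = -1283*(-1)/(2*21) = -¼*(-2566/21) = 1283/42 ≈ 30.548)
W = -754 (W = (-27 + 1)*29 = -26*29 = -754)
W/o = -754/1283/42 = -754*42/1283 = -31668/1283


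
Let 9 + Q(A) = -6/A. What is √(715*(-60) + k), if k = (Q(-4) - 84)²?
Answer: I*√138111/2 ≈ 185.82*I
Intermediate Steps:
Q(A) = -9 - 6/A
k = 33489/4 (k = ((-9 - 6/(-4)) - 84)² = ((-9 - 6*(-¼)) - 84)² = ((-9 + 3/2) - 84)² = (-15/2 - 84)² = (-183/2)² = 33489/4 ≈ 8372.3)
√(715*(-60) + k) = √(715*(-60) + 33489/4) = √(-42900 + 33489/4) = √(-138111/4) = I*√138111/2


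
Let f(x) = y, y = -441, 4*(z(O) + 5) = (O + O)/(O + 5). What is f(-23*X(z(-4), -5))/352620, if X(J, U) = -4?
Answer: -49/39180 ≈ -0.0012506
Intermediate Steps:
z(O) = -5 + O/(2*(5 + O)) (z(O) = -5 + ((O + O)/(O + 5))/4 = -5 + ((2*O)/(5 + O))/4 = -5 + (2*O/(5 + O))/4 = -5 + O/(2*(5 + O)))
f(x) = -441
f(-23*X(z(-4), -5))/352620 = -441/352620 = -441*1/352620 = -49/39180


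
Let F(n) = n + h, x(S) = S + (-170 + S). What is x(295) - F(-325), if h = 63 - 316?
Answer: 998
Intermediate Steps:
h = -253
x(S) = -170 + 2*S
F(n) = -253 + n (F(n) = n - 253 = -253 + n)
x(295) - F(-325) = (-170 + 2*295) - (-253 - 325) = (-170 + 590) - 1*(-578) = 420 + 578 = 998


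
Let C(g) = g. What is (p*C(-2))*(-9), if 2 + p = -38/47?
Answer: -2376/47 ≈ -50.553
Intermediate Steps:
p = -132/47 (p = -2 - 38/47 = -132/47 ≈ -2.8085)
(p*C(-2))*(-9) = -132/47*(-2)*(-9) = (264/47)*(-9) = -2376/47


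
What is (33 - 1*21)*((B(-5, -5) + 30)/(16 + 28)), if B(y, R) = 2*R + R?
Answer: 45/11 ≈ 4.0909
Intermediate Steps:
B(y, R) = 3*R
(33 - 1*21)*((B(-5, -5) + 30)/(16 + 28)) = (33 - 1*21)*((3*(-5) + 30)/(16 + 28)) = (33 - 21)*((-15 + 30)/44) = 12*(15*(1/44)) = 12*(15/44) = 45/11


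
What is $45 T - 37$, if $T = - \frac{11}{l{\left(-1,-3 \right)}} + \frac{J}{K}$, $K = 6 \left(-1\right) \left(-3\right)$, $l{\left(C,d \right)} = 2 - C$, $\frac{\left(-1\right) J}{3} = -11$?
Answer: $- \frac{239}{2} \approx -119.5$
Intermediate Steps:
$J = 33$ ($J = \left(-3\right) \left(-11\right) = 33$)
$K = 18$ ($K = \left(-6\right) \left(-3\right) = 18$)
$T = - \frac{11}{6}$ ($T = - \frac{11}{2 - -1} + \frac{33}{18} = - \frac{11}{2 + 1} + 33 \cdot \frac{1}{18} = - \frac{11}{3} + \frac{11}{6} = - \frac{11}{6} \approx -1.8333$)
$45 T - 37 = 45 \left(- \frac{11}{6}\right) - 37 = - \frac{165}{2} - 37 = - \frac{239}{2}$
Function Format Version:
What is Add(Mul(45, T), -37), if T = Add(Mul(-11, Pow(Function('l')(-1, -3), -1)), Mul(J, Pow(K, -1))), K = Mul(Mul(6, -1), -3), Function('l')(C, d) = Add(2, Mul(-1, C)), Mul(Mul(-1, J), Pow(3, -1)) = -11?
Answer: Rational(-239, 2) ≈ -119.50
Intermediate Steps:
J = 33 (J = Mul(-3, -11) = 33)
K = 18 (K = Mul(-6, -3) = 18)
T = Rational(-11, 6) (T = Add(Mul(-11, Pow(Add(2, Mul(-1, -1)), -1)), Mul(33, Pow(18, -1))) = Add(Mul(-11, Pow(Add(2, 1), -1)), Mul(33, Rational(1, 18))) = Add(Mul(-11, Pow(3, -1)), Rational(11, 6)) = Add(Mul(-11, Rational(1, 3)), Rational(11, 6)) = Add(Rational(-11, 3), Rational(11, 6)) = Rational(-11, 6) ≈ -1.8333)
Add(Mul(45, T), -37) = Add(Mul(45, Rational(-11, 6)), -37) = Add(Rational(-165, 2), -37) = Rational(-239, 2)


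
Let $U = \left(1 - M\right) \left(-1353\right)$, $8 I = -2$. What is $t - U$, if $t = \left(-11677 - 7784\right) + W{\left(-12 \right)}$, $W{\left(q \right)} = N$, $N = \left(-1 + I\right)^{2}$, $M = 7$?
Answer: $- \frac{441239}{16} \approx -27577.0$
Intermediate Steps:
$I = - \frac{1}{4}$ ($I = \frac{1}{8} \left(-2\right) = - \frac{1}{4} \approx -0.25$)
$N = \frac{25}{16}$ ($N = \left(-1 - \frac{1}{4}\right)^{2} = \left(- \frac{5}{4}\right)^{2} = \frac{25}{16} \approx 1.5625$)
$W{\left(q \right)} = \frac{25}{16}$
$t = - \frac{311351}{16}$ ($t = \left(-11677 - 7784\right) + \frac{25}{16} = -19461 + \frac{25}{16} = - \frac{311351}{16} \approx -19459.0$)
$U = 8118$ ($U = \left(1 - 7\right) \left(-1353\right) = \left(-6\right) \left(-1353\right) = 8118$)
$t - U = - \frac{311351}{16} - 8118 = - \frac{441239}{16}$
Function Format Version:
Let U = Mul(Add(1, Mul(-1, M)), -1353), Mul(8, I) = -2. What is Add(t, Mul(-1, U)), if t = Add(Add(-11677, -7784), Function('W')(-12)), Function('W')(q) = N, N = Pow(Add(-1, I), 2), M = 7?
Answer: Rational(-441239, 16) ≈ -27577.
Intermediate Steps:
I = Rational(-1, 4) (I = Mul(Rational(1, 8), -2) = Rational(-1, 4) ≈ -0.25000)
N = Rational(25, 16) (N = Pow(Add(-1, Rational(-1, 4)), 2) = Pow(Rational(-5, 4), 2) = Rational(25, 16) ≈ 1.5625)
Function('W')(q) = Rational(25, 16)
t = Rational(-311351, 16) (t = Add(Add(-11677, -7784), Rational(25, 16)) = Add(-19461, Rational(25, 16)) = Rational(-311351, 16) ≈ -19459.)
U = 8118 (U = Mul(Add(1, Mul(-1, 7)), -1353) = Mul(Add(1, -7), -1353) = Mul(-6, -1353) = 8118)
Add(t, Mul(-1, U)) = Add(Rational(-311351, 16), Mul(-1, 8118)) = Add(Rational(-311351, 16), -8118) = Rational(-441239, 16)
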